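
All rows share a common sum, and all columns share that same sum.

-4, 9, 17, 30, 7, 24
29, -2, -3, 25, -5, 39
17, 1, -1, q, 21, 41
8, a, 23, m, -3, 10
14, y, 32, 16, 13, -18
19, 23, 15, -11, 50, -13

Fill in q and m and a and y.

Rows 1 and 2 both sum to 83, so that's the common total.
The known cells in row 3 total 79, leaving 83 − 79 = 4 for the blank.
The known cells in column 4 total 64, leaving 83 − 64 = 19 for the blank.
The known cells in row 5 total 57, leaving 83 − 57 = 26 for the blank.
The known cells in row 4 total 57, leaving 83 − 57 = 26 for the blank.

q = 4, m = 19, a = 26, y = 26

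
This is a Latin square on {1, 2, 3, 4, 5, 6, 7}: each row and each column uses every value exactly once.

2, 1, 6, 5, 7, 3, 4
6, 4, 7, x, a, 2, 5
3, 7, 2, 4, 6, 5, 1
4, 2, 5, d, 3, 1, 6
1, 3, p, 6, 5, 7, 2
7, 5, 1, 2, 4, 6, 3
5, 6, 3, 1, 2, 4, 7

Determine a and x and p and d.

a = 1, x = 3, p = 4, d = 7

For row 5, column 3: row 5 already has {1, 2, 3, 5, 6, 7}; that leaves 4.
For row 4, column 4: row 4 already has {1, 2, 3, 4, 5, 6}; that leaves 7.
At (row 2, col 4): column 4 already has {1, 2, 4, 5, 6, 7}, so the value is 3.
Cell (2,5): row 2 already has {2, 3, 4, 5, 6, 7} → 1.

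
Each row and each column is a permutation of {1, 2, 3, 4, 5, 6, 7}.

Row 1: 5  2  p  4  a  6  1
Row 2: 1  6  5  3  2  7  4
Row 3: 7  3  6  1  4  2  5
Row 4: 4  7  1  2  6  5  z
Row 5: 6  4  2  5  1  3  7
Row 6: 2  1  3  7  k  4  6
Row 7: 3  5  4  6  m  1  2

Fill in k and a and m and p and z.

k = 5, a = 3, m = 7, p = 7, z = 3

At (row 6, col 5): row 6 already has {1, 2, 3, 4, 6, 7}, so the value is 5.
Cell (7,5): row 7 already has {1, 2, 3, 4, 5, 6} → 7.
For row 1, column 5: column 5 already has {1, 2, 4, 5, 6, 7}; that leaves 3.
For row 1, column 3: row 1 already has {1, 2, 3, 4, 5, 6}; that leaves 7.
Cell (4,7): row 4 already has {1, 2, 4, 5, 6, 7} → 3.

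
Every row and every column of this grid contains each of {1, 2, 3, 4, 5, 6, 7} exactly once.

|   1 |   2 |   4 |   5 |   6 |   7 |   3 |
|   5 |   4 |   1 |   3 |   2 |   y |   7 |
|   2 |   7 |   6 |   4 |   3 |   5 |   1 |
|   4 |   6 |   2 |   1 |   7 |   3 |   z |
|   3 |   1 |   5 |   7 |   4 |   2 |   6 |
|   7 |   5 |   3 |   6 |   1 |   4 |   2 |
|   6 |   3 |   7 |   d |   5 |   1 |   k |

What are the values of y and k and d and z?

y = 6, k = 4, d = 2, z = 5

Cell (2,6): row 2 already has {1, 2, 3, 4, 5, 7} → 6.
At (row 7, col 4): column 4 already has {1, 3, 4, 5, 6, 7}, so the value is 2.
Cell (7,7): row 7 already has {1, 2, 3, 5, 6, 7} → 4.
At (row 4, col 7): row 4 already has {1, 2, 3, 4, 6, 7}, so the value is 5.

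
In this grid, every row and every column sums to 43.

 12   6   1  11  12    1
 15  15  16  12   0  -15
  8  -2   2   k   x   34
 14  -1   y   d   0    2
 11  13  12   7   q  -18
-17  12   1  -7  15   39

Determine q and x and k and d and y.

q = 18, x = -2, k = 3, d = 17, y = 11

The known cells in row 5 total 25, leaving 43 − 25 = 18 for the blank.
The known cells in column 5 total 45, leaving 43 − 45 = -2 for the blank.
The known cells in row 3 total 40, leaving 43 − 40 = 3 for the blank.
The known cells in column 4 total 26, leaving 43 − 26 = 17 for the blank.
The known cells in row 4 total 32, leaving 43 − 32 = 11 for the blank.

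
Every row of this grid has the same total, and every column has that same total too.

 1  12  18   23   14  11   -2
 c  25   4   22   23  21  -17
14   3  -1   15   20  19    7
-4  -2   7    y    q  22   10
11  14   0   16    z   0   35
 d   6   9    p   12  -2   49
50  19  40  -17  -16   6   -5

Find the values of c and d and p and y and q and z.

Rows 1 and 3 both sum to 77, so that's the common total.
The known cells in row 5 total 76, leaving 77 − 76 = 1 for the blank.
The known cells in column 5 total 54, leaving 77 − 54 = 23 for the blank.
The known cells in row 4 total 56, leaving 77 − 56 = 21 for the blank.
The known cells in column 4 total 80, leaving 77 − 80 = -3 for the blank.
The known cells in row 6 total 71, leaving 77 − 71 = 6 for the blank.
The known cells in row 2 total 78, leaving 77 − 78 = -1 for the blank.

c = -1, d = 6, p = -3, y = 21, q = 23, z = 1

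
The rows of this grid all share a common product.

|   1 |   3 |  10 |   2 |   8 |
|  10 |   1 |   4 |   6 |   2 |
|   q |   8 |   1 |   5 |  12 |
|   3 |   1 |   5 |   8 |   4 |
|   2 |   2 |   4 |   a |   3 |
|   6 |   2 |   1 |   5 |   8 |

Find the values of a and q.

Rows 1 and 6 each multiply to 480, so every row has product 480.
Row 5: 2×2×4×3 = 48, so the missing entry is 480 ÷ 48 = 10.
Row 3: 8×1×5×12 = 480, so the missing entry is 480 ÷ 480 = 1.

a = 10, q = 1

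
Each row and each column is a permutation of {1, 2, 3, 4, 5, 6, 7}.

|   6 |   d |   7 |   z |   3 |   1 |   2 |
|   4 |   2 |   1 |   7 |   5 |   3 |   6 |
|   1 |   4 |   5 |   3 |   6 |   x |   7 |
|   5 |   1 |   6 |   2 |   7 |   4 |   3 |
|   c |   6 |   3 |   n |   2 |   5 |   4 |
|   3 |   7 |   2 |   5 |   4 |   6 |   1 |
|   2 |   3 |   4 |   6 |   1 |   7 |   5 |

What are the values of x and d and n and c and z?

x = 2, d = 5, n = 1, c = 7, z = 4

For row 1, column 2: column 2 already has {1, 2, 3, 4, 6, 7}; that leaves 5.
At (row 5, col 1): column 1 already has {1, 2, 3, 4, 5, 6}, so the value is 7.
At (row 5, col 4): row 5 already has {2, 3, 4, 5, 6, 7}, so the value is 1.
Cell (1,4): row 1 already has {1, 2, 3, 5, 6, 7} → 4.
Cell (3,6): row 3 already has {1, 3, 4, 5, 6, 7} → 2.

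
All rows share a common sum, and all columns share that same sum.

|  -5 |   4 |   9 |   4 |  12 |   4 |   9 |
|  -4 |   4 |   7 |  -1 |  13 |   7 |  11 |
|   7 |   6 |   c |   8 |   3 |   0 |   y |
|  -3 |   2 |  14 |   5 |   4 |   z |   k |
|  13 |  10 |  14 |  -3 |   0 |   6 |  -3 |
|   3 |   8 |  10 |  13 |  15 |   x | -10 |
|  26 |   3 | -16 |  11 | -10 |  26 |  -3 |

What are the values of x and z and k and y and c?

Rows 1 and 2 both sum to 37, so that's the common total.
Row 6 has 3 + 8 + 10 + 13 + 15 − 10 = 39; the blank must be 37 − 39 = -2.
Column 3 has 9 + 7 + 14 + 14 + 10 − 16 = 38; the blank must be 37 − 38 = -1.
Row 3 has 7 + 6 − 1 + 8 + 3 + 0 = 23; the blank must be 37 − 23 = 14.
Column 7 has 9 + 11 + 14 − 3 − 10 − 3 = 18; the blank must be 37 − 18 = 19.
Row 4 has -3 + 2 + 14 + 5 + 4 + 19 = 41; the blank must be 37 − 41 = -4.

x = -2, z = -4, k = 19, y = 14, c = -1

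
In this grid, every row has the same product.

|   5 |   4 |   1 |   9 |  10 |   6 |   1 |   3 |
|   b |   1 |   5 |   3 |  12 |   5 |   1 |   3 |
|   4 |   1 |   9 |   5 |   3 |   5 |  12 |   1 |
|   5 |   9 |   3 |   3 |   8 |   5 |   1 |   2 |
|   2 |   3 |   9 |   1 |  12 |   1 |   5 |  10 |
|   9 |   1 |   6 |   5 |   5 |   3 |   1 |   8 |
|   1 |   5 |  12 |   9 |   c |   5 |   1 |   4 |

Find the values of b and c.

Rows 1 and 6 each multiply to 32400, so every row has product 32400.
Row 2: 1×5×3×12×5×1×3 = 2700, so the missing entry is 32400 ÷ 2700 = 12.
Row 7: 1×5×12×9×5×1×4 = 10800, so the missing entry is 32400 ÷ 10800 = 3.

b = 12, c = 3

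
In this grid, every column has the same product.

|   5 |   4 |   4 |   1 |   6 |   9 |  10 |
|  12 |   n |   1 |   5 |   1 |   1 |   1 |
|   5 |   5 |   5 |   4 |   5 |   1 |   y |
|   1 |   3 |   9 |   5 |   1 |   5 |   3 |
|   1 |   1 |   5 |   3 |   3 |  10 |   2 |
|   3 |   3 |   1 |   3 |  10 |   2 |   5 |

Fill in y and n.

y = 3, n = 5

Columns 3 and 6 each multiply to 900, so every column has product 900.
Column 7: 10×1×3×2×5 = 300, so the missing entry is 900 ÷ 300 = 3.
Column 2: 4×5×3×1×3 = 180, so the missing entry is 900 ÷ 180 = 5.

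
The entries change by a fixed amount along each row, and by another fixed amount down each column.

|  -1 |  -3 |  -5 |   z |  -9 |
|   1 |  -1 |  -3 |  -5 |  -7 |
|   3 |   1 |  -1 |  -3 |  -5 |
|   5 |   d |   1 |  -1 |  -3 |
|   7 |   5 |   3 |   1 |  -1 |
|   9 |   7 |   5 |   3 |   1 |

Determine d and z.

Along each row the entries change by -2 per step; down each column they change by 2.
Row 4: from 5 at column 1, stepping by -2 to column 2 gives 3.
Row 1: from -1 at column 1, stepping by -2 to column 4 gives -7.

d = 3, z = -7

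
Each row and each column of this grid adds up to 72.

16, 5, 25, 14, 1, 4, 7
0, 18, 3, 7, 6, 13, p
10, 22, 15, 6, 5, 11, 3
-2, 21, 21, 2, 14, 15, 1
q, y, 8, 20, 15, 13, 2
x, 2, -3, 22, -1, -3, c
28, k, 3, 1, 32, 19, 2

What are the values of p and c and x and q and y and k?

The known cells in row 7 total 85, leaving 72 − 85 = -13 for the blank.
The known cells in row 2 total 47, leaving 72 − 47 = 25 for the blank.
The known cells in column 7 total 40, leaving 72 − 40 = 32 for the blank.
The known cells in row 6 total 49, leaving 72 − 49 = 23 for the blank.
The known cells in column 1 total 75, leaving 72 − 75 = -3 for the blank.
The known cells in row 5 total 55, leaving 72 − 55 = 17 for the blank.

p = 25, c = 32, x = 23, q = -3, y = 17, k = -13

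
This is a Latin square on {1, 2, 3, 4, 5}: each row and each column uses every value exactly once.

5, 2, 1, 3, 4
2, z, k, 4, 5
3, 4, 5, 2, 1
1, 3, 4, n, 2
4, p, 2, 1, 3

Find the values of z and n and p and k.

For row 2, column 3: column 3 already has {1, 2, 4, 5}; that leaves 3.
At (row 2, col 2): row 2 already has {2, 3, 4, 5}, so the value is 1.
For row 4, column 4: row 4 already has {1, 2, 3, 4}; that leaves 5.
For row 5, column 2: row 5 already has {1, 2, 3, 4}; that leaves 5.

z = 1, n = 5, p = 5, k = 3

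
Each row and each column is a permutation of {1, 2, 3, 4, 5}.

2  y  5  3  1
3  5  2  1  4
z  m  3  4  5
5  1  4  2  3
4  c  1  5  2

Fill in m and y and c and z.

At (row 1, col 2): row 1 already has {1, 2, 3, 5}, so the value is 4.
At (row 3, col 1): column 1 already has {2, 3, 4, 5}, so the value is 1.
At (row 3, col 2): row 3 already has {1, 3, 4, 5}, so the value is 2.
At (row 5, col 2): row 5 already has {1, 2, 4, 5}, so the value is 3.

m = 2, y = 4, c = 3, z = 1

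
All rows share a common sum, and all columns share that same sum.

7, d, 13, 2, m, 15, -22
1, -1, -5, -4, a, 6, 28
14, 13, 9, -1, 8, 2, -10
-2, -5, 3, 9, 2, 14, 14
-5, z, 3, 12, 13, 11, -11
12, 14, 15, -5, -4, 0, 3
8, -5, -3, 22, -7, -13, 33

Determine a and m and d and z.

a = 10, m = 13, d = 7, z = 12

Rows 3 and 4 both sum to 35, so that's the common total.
Row 2 has 1 − 1 − 5 − 4 + 6 + 28 = 25; the blank must be 35 − 25 = 10.
Column 5 has 10 + 8 + 2 + 13 − 4 − 7 = 22; the blank must be 35 − 22 = 13.
Row 1 has 7 + 13 + 2 + 13 + 15 − 22 = 28; the blank must be 35 − 28 = 7.
Row 5 has -5 + 3 + 12 + 13 + 11 − 11 = 23; the blank must be 35 − 23 = 12.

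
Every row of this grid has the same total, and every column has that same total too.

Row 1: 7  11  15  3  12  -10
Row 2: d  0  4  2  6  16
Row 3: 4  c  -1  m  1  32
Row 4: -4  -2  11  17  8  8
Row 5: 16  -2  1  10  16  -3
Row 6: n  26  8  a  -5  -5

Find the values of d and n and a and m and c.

d = 10, n = 5, a = 9, m = -3, c = 5

Rows 1 and 4 both sum to 38, so that's the common total.
The known cells in column 2 total 33, leaving 38 − 33 = 5 for the blank.
The known cells in row 3 total 41, leaving 38 − 41 = -3 for the blank.
The known cells in column 4 total 29, leaving 38 − 29 = 9 for the blank.
The known cells in row 6 total 33, leaving 38 − 33 = 5 for the blank.
The known cells in row 2 total 28, leaving 38 − 28 = 10 for the blank.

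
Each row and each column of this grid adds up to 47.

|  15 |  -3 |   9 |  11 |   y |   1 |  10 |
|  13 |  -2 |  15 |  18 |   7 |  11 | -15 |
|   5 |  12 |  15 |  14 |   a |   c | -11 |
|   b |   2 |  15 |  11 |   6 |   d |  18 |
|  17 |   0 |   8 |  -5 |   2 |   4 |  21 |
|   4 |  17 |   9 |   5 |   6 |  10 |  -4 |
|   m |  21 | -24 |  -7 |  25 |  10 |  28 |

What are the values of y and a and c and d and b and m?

The known cells in row 1 total 43, leaving 47 − 43 = 4 for the blank.
The known cells in column 5 total 50, leaving 47 − 50 = -3 for the blank.
The known cells in row 7 total 53, leaving 47 − 53 = -6 for the blank.
The known cells in column 1 total 48, leaving 47 − 48 = -1 for the blank.
The known cells in row 3 total 32, leaving 47 − 32 = 15 for the blank.
The known cells in row 4 total 51, leaving 47 − 51 = -4 for the blank.

y = 4, a = -3, c = 15, d = -4, b = -1, m = -6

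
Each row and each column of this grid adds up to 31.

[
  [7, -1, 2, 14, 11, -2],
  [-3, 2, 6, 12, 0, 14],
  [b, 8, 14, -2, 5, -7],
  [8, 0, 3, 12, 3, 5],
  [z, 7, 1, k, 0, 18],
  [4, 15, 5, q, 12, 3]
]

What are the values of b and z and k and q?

Row 6: 4 + 15 + 5 + 12 + 3 = 39, so its missing entry is 31 − 39 = -8.
Row 3: 8 + 14 − 2 + 5 − 7 = 18, so its missing entry is 31 − 18 = 13.
Column 1: 7 − 3 + 13 + 8 + 4 = 29, so its missing entry is 31 − 29 = 2.
Row 5: 2 + 7 + 1 + 0 + 18 = 28, so its missing entry is 31 − 28 = 3.

b = 13, z = 2, k = 3, q = -8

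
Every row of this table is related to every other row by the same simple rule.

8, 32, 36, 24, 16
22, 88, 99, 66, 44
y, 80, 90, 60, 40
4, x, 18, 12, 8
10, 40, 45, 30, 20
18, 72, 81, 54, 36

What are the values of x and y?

Each row is a constant multiple of every other row — this is a multiplication table with the headers hidden.
Row 4 is 12/24 = 1/2 times row 1, so its entry in column 2 is 32 × 1/2 = 16.
Row 3 is 60/24 = 5/2 times row 1, so its entry in column 1 is 8 × 5/2 = 20.

x = 16, y = 20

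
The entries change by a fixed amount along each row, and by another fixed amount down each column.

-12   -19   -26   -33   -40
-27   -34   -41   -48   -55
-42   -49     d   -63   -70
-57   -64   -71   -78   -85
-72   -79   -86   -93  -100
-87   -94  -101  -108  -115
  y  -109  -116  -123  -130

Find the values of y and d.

y = -102, d = -56

Along each row the entries change by -7 per step; down each column they change by -15.
Row 7: from -109 at column 2, stepping by -7 to column 1 gives -102.
Row 3: from -42 at column 1, stepping by -7 to column 3 gives -56.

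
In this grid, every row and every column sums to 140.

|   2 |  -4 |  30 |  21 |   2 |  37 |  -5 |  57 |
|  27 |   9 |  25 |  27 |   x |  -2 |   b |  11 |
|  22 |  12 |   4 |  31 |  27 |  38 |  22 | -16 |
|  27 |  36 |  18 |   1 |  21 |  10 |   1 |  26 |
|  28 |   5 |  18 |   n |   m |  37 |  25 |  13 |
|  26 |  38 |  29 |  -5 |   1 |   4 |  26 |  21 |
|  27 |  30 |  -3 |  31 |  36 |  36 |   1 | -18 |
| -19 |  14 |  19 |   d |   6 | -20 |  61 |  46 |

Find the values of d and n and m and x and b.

d = 33, n = 1, m = 13, x = 34, b = 9

Row 8: -19 + 14 + 19 + 6 − 20 + 61 + 46 = 107, so its missing entry is 140 − 107 = 33.
Column 4: 21 + 27 + 31 + 1 − 5 + 31 + 33 = 139, so its missing entry is 140 − 139 = 1.
Row 5: 28 + 5 + 18 + 1 + 37 + 25 + 13 = 127, so its missing entry is 140 − 127 = 13.
Column 5: 2 + 27 + 21 + 13 + 1 + 36 + 6 = 106, so its missing entry is 140 − 106 = 34.
Row 2: 27 + 9 + 25 + 27 + 34 − 2 + 11 = 131, so its missing entry is 140 − 131 = 9.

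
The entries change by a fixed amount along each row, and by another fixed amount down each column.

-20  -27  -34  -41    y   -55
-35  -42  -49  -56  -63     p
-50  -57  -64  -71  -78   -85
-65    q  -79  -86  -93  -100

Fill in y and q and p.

Along each row the entries change by -7 per step; down each column they change by -15.
Row 1: from -20 at column 1, stepping by -7 to column 5 gives -48.
Row 4: from -65 at column 1, stepping by -7 to column 2 gives -72.
Row 2: from -35 at column 1, stepping by -7 to column 6 gives -70.

y = -48, q = -72, p = -70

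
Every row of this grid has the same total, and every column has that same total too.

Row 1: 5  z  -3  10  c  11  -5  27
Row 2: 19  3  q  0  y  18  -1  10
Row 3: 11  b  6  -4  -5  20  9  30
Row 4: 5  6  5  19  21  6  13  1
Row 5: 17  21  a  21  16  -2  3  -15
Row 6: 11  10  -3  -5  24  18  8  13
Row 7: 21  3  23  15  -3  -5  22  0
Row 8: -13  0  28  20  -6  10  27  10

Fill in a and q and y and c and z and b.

Rows 4 and 6 both sum to 76, so that's the common total.
The known cells in row 3 total 67, leaving 76 − 67 = 9 for the blank.
The known cells in column 2 total 52, leaving 76 − 52 = 24 for the blank.
The known cells in row 1 total 69, leaving 76 − 69 = 7 for the blank.
The known cells in column 5 total 54, leaving 76 − 54 = 22 for the blank.
The known cells in row 2 total 71, leaving 76 − 71 = 5 for the blank.
The known cells in row 5 total 61, leaving 76 − 61 = 15 for the blank.

a = 15, q = 5, y = 22, c = 7, z = 24, b = 9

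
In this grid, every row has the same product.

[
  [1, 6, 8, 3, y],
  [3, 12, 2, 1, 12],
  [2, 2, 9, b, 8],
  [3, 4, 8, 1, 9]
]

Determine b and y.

Rows 2 and 4 each multiply to 864, so every row has product 864.
Row 3: 2×2×9×8 = 288, so the missing entry is 864 ÷ 288 = 3.
Row 1: 1×6×8×3 = 144, so the missing entry is 864 ÷ 144 = 6.

b = 3, y = 6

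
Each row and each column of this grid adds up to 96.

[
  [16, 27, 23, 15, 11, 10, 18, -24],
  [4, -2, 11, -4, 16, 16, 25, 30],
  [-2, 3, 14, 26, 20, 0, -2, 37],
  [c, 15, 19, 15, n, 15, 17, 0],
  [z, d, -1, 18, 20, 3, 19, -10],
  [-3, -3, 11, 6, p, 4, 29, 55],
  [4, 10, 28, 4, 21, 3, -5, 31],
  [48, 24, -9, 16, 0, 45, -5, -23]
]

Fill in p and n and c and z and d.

p = -3, n = 11, c = 4, z = 25, d = 22

The known cells in row 6 total 99, leaving 96 − 99 = -3 for the blank.
The known cells in column 5 total 85, leaving 96 − 85 = 11 for the blank.
The known cells in row 4 total 92, leaving 96 − 92 = 4 for the blank.
The known cells in column 1 total 71, leaving 96 − 71 = 25 for the blank.
The known cells in row 5 total 74, leaving 96 − 74 = 22 for the blank.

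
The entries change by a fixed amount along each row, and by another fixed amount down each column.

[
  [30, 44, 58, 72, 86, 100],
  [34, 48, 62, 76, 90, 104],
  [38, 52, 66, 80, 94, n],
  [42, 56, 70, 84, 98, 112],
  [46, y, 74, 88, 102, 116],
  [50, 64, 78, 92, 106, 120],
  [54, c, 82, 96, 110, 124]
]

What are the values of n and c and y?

Along each row the entries change by 14 per step; down each column they change by 4.
Row 3: from 38 at column 1, stepping by 14 to column 6 gives 108.
Row 7: from 54 at column 1, stepping by 14 to column 2 gives 68.
Row 5: from 46 at column 1, stepping by 14 to column 2 gives 60.

n = 108, c = 68, y = 60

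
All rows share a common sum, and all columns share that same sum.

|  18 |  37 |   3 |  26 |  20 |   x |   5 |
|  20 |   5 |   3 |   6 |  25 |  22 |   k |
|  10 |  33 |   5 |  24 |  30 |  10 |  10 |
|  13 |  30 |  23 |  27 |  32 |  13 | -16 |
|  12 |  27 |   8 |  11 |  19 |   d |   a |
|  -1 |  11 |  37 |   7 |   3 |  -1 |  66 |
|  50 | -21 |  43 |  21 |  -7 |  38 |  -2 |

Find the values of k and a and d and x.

Rows 3 and 4 both sum to 122, so that's the common total.
Row 2 has 20 + 5 + 3 + 6 + 25 + 22 = 81; the blank must be 122 − 81 = 41.
Column 7 has 5 + 41 + 10 − 16 + 66 − 2 = 104; the blank must be 122 − 104 = 18.
Row 5 has 12 + 27 + 8 + 11 + 19 + 18 = 95; the blank must be 122 − 95 = 27.
Row 1 has 18 + 37 + 3 + 26 + 20 + 5 = 109; the blank must be 122 − 109 = 13.

k = 41, a = 18, d = 27, x = 13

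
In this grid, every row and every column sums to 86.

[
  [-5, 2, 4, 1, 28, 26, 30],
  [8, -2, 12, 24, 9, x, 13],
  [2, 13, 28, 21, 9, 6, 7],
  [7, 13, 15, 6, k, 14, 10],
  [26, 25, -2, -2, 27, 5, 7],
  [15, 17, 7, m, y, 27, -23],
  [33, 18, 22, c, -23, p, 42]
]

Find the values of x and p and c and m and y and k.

The known cells in row 4 total 65, leaving 86 − 65 = 21 for the blank.
The known cells in row 2 total 64, leaving 86 − 64 = 22 for the blank.
The known cells in column 6 total 100, leaving 86 − 100 = -14 for the blank.
The known cells in column 5 total 71, leaving 86 − 71 = 15 for the blank.
The known cells in row 6 total 58, leaving 86 − 58 = 28 for the blank.
The known cells in row 7 total 78, leaving 86 − 78 = 8 for the blank.

x = 22, p = -14, c = 8, m = 28, y = 15, k = 21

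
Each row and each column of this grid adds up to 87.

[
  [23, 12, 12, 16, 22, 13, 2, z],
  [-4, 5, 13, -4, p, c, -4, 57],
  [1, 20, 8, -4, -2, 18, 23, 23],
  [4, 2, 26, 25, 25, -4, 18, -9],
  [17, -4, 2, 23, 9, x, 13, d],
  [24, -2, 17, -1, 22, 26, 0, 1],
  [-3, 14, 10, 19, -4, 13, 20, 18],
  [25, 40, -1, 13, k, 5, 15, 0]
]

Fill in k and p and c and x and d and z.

Row 8 has 25 + 40 − 1 + 13 + 5 + 15 + 0 = 97; the blank must be 87 − 97 = -10.
Row 1 has 23 + 12 + 12 + 16 + 22 + 13 + 2 = 100; the blank must be 87 − 100 = -13.
Column 5 has 22 − 2 + 25 + 9 + 22 − 4 − 10 = 62; the blank must be 87 − 62 = 25.
Row 2 has -4 + 5 + 13 − 4 + 25 − 4 + 57 = 88; the blank must be 87 − 88 = -1.
Column 6 has 13 − 1 + 18 − 4 + 26 + 13 + 5 = 70; the blank must be 87 − 70 = 17.
Row 5 has 17 − 4 + 2 + 23 + 9 + 17 + 13 = 77; the blank must be 87 − 77 = 10.

k = -10, p = 25, c = -1, x = 17, d = 10, z = -13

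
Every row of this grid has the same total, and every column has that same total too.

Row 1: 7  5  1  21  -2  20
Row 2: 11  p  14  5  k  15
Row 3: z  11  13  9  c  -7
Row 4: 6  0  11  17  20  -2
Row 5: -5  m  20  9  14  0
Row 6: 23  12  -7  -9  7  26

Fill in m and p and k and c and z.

m = 14, p = 10, k = -3, c = 16, z = 10

Rows 1 and 4 both sum to 52, so that's the common total.
The known cells in column 1 total 42, leaving 52 − 42 = 10 for the blank.
The known cells in row 3 total 36, leaving 52 − 36 = 16 for the blank.
The known cells in column 5 total 55, leaving 52 − 55 = -3 for the blank.
The known cells in row 2 total 42, leaving 52 − 42 = 10 for the blank.
The known cells in row 5 total 38, leaving 52 − 38 = 14 for the blank.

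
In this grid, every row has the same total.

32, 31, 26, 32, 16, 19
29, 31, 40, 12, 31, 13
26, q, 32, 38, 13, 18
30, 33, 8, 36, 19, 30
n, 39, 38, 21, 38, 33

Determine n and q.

n = -13, q = 29

Row 1 sums to 156 and so does row 4; that's the common total.
In row 5 the known cells total 169, leaving 156 − 169 = -13.
In row 3 the known cells total 127, leaving 156 − 127 = 29.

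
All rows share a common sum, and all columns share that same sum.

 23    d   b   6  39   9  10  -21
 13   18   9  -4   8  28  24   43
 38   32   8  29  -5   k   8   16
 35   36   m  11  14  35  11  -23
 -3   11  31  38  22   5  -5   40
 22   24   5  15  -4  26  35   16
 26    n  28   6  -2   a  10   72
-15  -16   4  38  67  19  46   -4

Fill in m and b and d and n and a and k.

Rows 2 and 5 both sum to 139, so that's the common total.
The known cells in row 4 total 119, leaving 139 − 119 = 20 for the blank.
The known cells in column 3 total 105, leaving 139 − 105 = 34 for the blank.
The known cells in row 1 total 100, leaving 139 − 100 = 39 for the blank.
The known cells in column 2 total 144, leaving 139 − 144 = -5 for the blank.
The known cells in row 7 total 135, leaving 139 − 135 = 4 for the blank.
The known cells in row 3 total 126, leaving 139 − 126 = 13 for the blank.

m = 20, b = 34, d = 39, n = -5, a = 4, k = 13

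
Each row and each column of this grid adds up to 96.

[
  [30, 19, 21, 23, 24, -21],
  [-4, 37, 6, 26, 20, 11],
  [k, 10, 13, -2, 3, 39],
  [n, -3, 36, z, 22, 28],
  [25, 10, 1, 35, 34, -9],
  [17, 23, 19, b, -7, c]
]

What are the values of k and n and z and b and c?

Column 6 has -21 + 11 + 39 + 28 − 9 = 48; the blank must be 96 − 48 = 48.
Row 3 has 10 + 13 − 2 + 3 + 39 = 63; the blank must be 96 − 63 = 33.
Column 1 has 30 − 4 + 33 + 25 + 17 = 101; the blank must be 96 − 101 = -5.
Row 4 has -5 − 3 + 36 + 22 + 28 = 78; the blank must be 96 − 78 = 18.
Row 6 has 17 + 23 + 19 − 7 + 48 = 100; the blank must be 96 − 100 = -4.

k = 33, n = -5, z = 18, b = -4, c = 48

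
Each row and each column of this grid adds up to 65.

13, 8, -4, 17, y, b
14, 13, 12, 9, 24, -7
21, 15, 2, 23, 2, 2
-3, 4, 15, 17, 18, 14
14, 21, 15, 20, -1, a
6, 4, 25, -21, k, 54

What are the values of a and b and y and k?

a = -4, b = 6, y = 25, k = -3

The known cells in row 5 total 69, leaving 65 − 69 = -4 for the blank.
The known cells in row 6 total 68, leaving 65 − 68 = -3 for the blank.
The known cells in column 5 total 40, leaving 65 − 40 = 25 for the blank.
The known cells in row 1 total 59, leaving 65 − 59 = 6 for the blank.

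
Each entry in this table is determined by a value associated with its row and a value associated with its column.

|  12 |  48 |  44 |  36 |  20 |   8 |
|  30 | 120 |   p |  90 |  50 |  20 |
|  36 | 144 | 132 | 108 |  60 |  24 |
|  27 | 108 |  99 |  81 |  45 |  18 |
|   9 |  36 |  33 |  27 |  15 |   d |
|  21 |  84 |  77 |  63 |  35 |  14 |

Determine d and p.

Each row is a constant multiple of every other row — this is a multiplication table with the headers hidden.
Row 5 is 36/48 = 3/4 times row 1, so its entry in column 6 is 8 × 3/4 = 6.
Row 2 is 120/48 = 5/2 times row 1, so its entry in column 3 is 44 × 5/2 = 110.

d = 6, p = 110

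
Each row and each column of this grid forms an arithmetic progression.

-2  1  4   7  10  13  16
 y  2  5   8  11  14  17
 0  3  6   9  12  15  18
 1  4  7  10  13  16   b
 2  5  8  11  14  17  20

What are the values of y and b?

Along each row the entries change by 3 per step; down each column they change by 1.
Row 2: from 2 at column 2, stepping by 3 to column 1 gives -1.
Row 4: from 1 at column 1, stepping by 3 to column 7 gives 19.

y = -1, b = 19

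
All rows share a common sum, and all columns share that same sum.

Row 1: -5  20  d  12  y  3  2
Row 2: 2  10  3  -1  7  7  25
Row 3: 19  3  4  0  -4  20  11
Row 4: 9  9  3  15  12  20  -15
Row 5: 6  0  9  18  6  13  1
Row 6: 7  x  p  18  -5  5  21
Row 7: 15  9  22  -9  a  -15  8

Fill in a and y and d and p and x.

Rows 2 and 3 both sum to 53, so that's the common total.
The known cells in column 2 total 51, leaving 53 − 51 = 2 for the blank.
The known cells in row 7 total 30, leaving 53 − 30 = 23 for the blank.
The known cells in column 5 total 39, leaving 53 − 39 = 14 for the blank.
The known cells in row 1 total 46, leaving 53 − 46 = 7 for the blank.
The known cells in row 6 total 48, leaving 53 − 48 = 5 for the blank.

a = 23, y = 14, d = 7, p = 5, x = 2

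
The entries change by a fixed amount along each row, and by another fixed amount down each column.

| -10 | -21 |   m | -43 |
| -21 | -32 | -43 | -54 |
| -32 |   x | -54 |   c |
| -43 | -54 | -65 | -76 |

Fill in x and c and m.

x = -43, c = -65, m = -32

Along each row the entries change by -11 per step; down each column they change by -11.
Row 3: from -32 at column 1, stepping by -11 to column 2 gives -43.
Row 3: from -32 at column 1, stepping by -11 to column 4 gives -65.
Row 1: from -10 at column 1, stepping by -11 to column 3 gives -32.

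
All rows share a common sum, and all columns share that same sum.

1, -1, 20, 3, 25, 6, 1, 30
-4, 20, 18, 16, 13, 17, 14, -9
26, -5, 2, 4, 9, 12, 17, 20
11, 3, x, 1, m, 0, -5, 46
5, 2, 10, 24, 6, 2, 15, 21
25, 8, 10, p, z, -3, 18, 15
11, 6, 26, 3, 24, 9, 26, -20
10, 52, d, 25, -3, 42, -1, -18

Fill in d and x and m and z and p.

Rows 1 and 2 both sum to 85, so that's the common total.
Row 8 has 10 + 52 + 25 − 3 + 42 − 1 − 18 = 107; the blank must be 85 − 107 = -22.
Column 4 has 3 + 16 + 4 + 1 + 24 + 3 + 25 = 76; the blank must be 85 − 76 = 9.
Row 6 has 25 + 8 + 10 + 9 − 3 + 18 + 15 = 82; the blank must be 85 − 82 = 3.
Column 5 has 25 + 13 + 9 + 6 + 3 + 24 − 3 = 77; the blank must be 85 − 77 = 8.
Row 4 has 11 + 3 + 1 + 8 + 0 − 5 + 46 = 64; the blank must be 85 − 64 = 21.

d = -22, x = 21, m = 8, z = 3, p = 9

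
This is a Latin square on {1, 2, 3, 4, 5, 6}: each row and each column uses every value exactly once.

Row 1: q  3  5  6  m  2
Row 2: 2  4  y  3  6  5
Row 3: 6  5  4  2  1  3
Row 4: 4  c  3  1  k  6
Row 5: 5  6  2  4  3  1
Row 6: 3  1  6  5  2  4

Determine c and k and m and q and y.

c = 2, k = 5, m = 4, q = 1, y = 1

Cell (2,3): row 2 already has {2, 3, 4, 5, 6} → 1.
For row 1, column 1: column 1 already has {2, 3, 4, 5, 6}; that leaves 1.
For row 1, column 5: row 1 already has {1, 2, 3, 5, 6}; that leaves 4.
Cell (4,5): column 5 already has {1, 2, 3, 4, 6} → 5.
For row 4, column 2: row 4 already has {1, 3, 4, 5, 6}; that leaves 2.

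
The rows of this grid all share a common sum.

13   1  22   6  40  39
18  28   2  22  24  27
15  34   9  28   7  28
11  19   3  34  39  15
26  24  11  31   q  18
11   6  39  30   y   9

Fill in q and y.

q = 11, y = 26

Row 2 sums to 121 and so does row 4; that's the common total.
In row 5 the known cells total 110, leaving 121 − 110 = 11.
In row 6 the known cells total 95, leaving 121 − 95 = 26.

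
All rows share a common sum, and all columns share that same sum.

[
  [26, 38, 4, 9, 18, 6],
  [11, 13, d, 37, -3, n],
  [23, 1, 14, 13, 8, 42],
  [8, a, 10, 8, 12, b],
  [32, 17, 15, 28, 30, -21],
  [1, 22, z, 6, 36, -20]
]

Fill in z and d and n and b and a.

z = 56, d = 2, n = 41, b = 53, a = 10

Rows 1 and 3 both sum to 101, so that's the common total.
Column 2 has 38 + 13 + 1 + 17 + 22 = 91; the blank must be 101 − 91 = 10.
Row 4 has 8 + 10 + 10 + 8 + 12 = 48; the blank must be 101 − 48 = 53.
Column 6 has 6 + 42 + 53 − 21 − 20 = 60; the blank must be 101 − 60 = 41.
Row 2 has 11 + 13 + 37 − 3 + 41 = 99; the blank must be 101 − 99 = 2.
Row 6 has 1 + 22 + 6 + 36 − 20 = 45; the blank must be 101 − 45 = 56.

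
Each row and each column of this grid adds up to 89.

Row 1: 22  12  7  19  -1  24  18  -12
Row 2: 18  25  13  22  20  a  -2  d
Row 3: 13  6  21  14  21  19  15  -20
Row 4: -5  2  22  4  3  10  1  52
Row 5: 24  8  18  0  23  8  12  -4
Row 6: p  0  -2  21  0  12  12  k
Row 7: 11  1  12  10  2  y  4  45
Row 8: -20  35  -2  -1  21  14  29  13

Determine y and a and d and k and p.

y = 4, a = -2, d = -5, k = 20, p = 26

The known cells in row 7 total 85, leaving 89 − 85 = 4 for the blank.
The known cells in column 6 total 91, leaving 89 − 91 = -2 for the blank.
The known cells in row 2 total 94, leaving 89 − 94 = -5 for the blank.
The known cells in column 8 total 69, leaving 89 − 69 = 20 for the blank.
The known cells in row 6 total 63, leaving 89 − 63 = 26 for the blank.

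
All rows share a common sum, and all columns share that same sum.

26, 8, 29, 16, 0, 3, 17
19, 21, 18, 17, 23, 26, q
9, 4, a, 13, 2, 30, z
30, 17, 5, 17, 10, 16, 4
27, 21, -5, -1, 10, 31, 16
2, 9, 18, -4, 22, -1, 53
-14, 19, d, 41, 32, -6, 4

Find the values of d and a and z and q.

d = 23, a = 11, z = 30, q = -25

Rows 1 and 4 both sum to 99, so that's the common total.
Row 2 has 19 + 21 + 18 + 17 + 23 + 26 = 124; the blank must be 99 − 124 = -25.
Row 7 has -14 + 19 + 41 + 32 − 6 + 4 = 76; the blank must be 99 − 76 = 23.
Column 7 has 17 − 25 + 4 + 16 + 53 + 4 = 69; the blank must be 99 − 69 = 30.
Row 3 has 9 + 4 + 13 + 2 + 30 + 30 = 88; the blank must be 99 − 88 = 11.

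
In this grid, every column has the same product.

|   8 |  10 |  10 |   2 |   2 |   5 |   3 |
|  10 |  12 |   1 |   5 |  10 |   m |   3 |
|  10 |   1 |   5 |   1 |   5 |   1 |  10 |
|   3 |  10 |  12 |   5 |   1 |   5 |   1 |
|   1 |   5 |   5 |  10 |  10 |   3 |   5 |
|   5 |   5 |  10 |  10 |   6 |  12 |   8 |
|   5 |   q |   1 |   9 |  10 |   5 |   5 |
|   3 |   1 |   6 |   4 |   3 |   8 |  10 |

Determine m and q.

m = 5, q = 6

Columns 1 and 4 each multiply to 180000, so every column has product 180000.
Column 6: 5×1×5×3×12×5×8 = 36000, so the missing entry is 180000 ÷ 36000 = 5.
Column 2: 10×12×1×10×5×5×1 = 30000, so the missing entry is 180000 ÷ 30000 = 6.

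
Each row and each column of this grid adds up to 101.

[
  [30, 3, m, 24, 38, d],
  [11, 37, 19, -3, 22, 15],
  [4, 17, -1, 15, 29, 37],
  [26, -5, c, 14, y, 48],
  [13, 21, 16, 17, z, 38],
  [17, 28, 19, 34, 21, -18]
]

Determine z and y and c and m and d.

Row 5: 13 + 21 + 16 + 17 + 38 = 105, so its missing entry is 101 − 105 = -4.
Column 5: 38 + 22 + 29 − 4 + 21 = 106, so its missing entry is 101 − 106 = -5.
Column 6: 15 + 37 + 48 + 38 − 18 = 120, so its missing entry is 101 − 120 = -19.
Row 1: 30 + 3 + 24 + 38 − 19 = 76, so its missing entry is 101 − 76 = 25.
Row 4: 26 − 5 + 14 − 5 + 48 = 78, so its missing entry is 101 − 78 = 23.

z = -4, y = -5, c = 23, m = 25, d = -19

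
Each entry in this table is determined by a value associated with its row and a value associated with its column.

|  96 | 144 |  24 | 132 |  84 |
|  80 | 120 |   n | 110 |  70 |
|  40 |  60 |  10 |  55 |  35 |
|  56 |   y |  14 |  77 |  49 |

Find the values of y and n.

Each row is a constant multiple of every other row — this is a multiplication table with the headers hidden.
Row 4 is 77/132 = 7/12 times row 1, so its entry in column 2 is 144 × 7/12 = 84.
Row 2 is 110/132 = 5/6 times row 1, so its entry in column 3 is 24 × 5/6 = 20.

y = 84, n = 20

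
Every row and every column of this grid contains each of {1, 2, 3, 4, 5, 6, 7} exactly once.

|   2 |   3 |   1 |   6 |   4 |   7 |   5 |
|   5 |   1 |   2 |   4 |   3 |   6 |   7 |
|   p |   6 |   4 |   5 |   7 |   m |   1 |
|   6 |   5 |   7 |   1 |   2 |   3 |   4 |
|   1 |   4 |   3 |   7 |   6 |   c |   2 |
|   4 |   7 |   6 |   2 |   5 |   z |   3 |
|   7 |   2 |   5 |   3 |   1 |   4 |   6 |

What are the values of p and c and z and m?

p = 3, c = 5, z = 1, m = 2

At (row 3, col 1): column 1 already has {1, 2, 4, 5, 6, 7}, so the value is 3.
For row 5, column 6: row 5 already has {1, 2, 3, 4, 6, 7}; that leaves 5.
For row 6, column 6: row 6 already has {2, 3, 4, 5, 6, 7}; that leaves 1.
For row 3, column 6: row 3 already has {1, 3, 4, 5, 6, 7}; that leaves 2.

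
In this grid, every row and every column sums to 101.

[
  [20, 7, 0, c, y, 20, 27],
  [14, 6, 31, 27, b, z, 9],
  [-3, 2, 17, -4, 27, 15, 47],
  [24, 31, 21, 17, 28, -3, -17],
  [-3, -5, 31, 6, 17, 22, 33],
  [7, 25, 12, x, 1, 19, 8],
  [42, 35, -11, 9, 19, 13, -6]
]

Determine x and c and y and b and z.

x = 29, c = 17, y = 10, b = -1, z = 15

The known cells in column 6 total 86, leaving 101 − 86 = 15 for the blank.
The known cells in row 2 total 102, leaving 101 − 102 = -1 for the blank.
The known cells in column 5 total 91, leaving 101 − 91 = 10 for the blank.
The known cells in row 1 total 84, leaving 101 − 84 = 17 for the blank.
The known cells in row 6 total 72, leaving 101 − 72 = 29 for the blank.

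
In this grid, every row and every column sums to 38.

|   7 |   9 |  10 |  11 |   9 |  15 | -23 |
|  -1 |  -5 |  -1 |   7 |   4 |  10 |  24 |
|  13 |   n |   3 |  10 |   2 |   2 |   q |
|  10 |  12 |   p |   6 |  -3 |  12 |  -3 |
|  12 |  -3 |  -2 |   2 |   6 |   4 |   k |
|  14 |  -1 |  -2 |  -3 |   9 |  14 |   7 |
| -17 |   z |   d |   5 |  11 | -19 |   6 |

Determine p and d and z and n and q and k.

p = 4, d = 26, z = 26, n = 0, q = 8, k = 19

Row 5 has 12 − 3 − 2 + 2 + 6 + 4 = 19; the blank must be 38 − 19 = 19.
Column 7 has -23 + 24 − 3 + 19 + 7 + 6 = 30; the blank must be 38 − 30 = 8.
Row 3 has 13 + 3 + 10 + 2 + 2 + 8 = 38; the blank must be 38 − 38 = 0.
Column 2 has 9 − 5 + 0 + 12 − 3 − 1 = 12; the blank must be 38 − 12 = 26.
Row 7 has -17 + 26 + 5 + 11 − 19 + 6 = 12; the blank must be 38 − 12 = 26.
Row 4 has 10 + 12 + 6 − 3 + 12 − 3 = 34; the blank must be 38 − 34 = 4.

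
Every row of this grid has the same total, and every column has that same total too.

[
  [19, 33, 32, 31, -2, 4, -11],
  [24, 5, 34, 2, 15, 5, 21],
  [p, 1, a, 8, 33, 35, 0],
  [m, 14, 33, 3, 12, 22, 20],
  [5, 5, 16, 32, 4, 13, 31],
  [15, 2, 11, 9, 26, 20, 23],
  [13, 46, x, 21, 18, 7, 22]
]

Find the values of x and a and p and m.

x = -21, a = 1, p = 28, m = 2

Rows 1 and 2 both sum to 106, so that's the common total.
Row 7: 13 + 46 + 21 + 18 + 7 + 22 = 127, so its missing entry is 106 − 127 = -21.
Row 4: 14 + 33 + 3 + 12 + 22 + 20 = 104, so its missing entry is 106 − 104 = 2.
Column 1: 19 + 24 + 2 + 5 + 15 + 13 = 78, so its missing entry is 106 − 78 = 28.
Row 3: 28 + 1 + 8 + 33 + 35 + 0 = 105, so its missing entry is 106 − 105 = 1.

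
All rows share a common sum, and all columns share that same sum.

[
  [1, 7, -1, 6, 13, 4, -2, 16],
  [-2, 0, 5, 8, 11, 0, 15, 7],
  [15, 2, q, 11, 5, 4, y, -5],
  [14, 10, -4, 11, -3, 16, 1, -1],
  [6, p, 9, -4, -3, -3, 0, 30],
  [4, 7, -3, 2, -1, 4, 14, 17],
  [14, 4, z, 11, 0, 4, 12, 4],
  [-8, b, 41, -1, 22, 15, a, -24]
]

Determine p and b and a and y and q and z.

p = 9, b = 5, a = -6, y = 10, q = 2, z = -5

Rows 1 and 2 both sum to 44, so that's the common total.
Row 7: 14 + 4 + 11 + 0 + 4 + 12 + 4 = 49, so its missing entry is 44 − 49 = -5.
Column 3: -1 + 5 − 4 + 9 − 3 − 5 + 41 = 42, so its missing entry is 44 − 42 = 2.
Row 3: 15 + 2 + 2 + 11 + 5 + 4 − 5 = 34, so its missing entry is 44 − 34 = 10.
Column 7: -2 + 15 + 10 + 1 + 0 + 14 + 12 = 50, so its missing entry is 44 − 50 = -6.
Row 8: -8 + 41 − 1 + 22 + 15 − 6 − 24 = 39, so its missing entry is 44 − 39 = 5.
Row 5: 6 + 9 − 4 − 3 − 3 + 0 + 30 = 35, so its missing entry is 44 − 35 = 9.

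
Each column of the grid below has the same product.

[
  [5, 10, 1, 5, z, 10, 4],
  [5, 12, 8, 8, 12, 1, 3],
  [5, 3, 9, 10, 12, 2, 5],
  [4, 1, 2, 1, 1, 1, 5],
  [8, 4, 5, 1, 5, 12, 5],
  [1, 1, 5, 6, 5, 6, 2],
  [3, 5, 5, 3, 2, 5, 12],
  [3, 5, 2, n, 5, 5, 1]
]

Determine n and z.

n = 5, z = 1

Columns 2 and 6 each multiply to 36000, so every column has product 36000.
Column 4: 5×8×10×1×1×6×3 = 7200, so the missing entry is 36000 ÷ 7200 = 5.
Column 5: 12×12×1×5×5×2×5 = 36000, so the missing entry is 36000 ÷ 36000 = 1.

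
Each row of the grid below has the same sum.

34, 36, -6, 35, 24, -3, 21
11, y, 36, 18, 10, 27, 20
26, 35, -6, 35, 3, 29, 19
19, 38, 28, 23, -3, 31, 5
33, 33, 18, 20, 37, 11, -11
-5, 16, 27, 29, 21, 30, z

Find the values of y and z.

y = 19, z = 23

Rows 1 and 4 both add up to 141, so every row sums to 141.
Row 2: 11 + 36 + 18 + 10 + 27 + 20 = 122, so the missing entry is 141 − 122 = 19.
Row 6: -5 + 16 + 27 + 29 + 21 + 30 = 118, so the missing entry is 141 − 118 = 23.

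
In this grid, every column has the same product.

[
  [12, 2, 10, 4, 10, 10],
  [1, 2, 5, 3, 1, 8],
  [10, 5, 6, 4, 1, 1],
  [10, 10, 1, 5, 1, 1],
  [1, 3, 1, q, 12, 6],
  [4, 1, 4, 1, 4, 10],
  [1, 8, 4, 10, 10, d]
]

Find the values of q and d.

q = 2, d = 1

Columns 1 and 3 each multiply to 4800, so every column has product 4800.
Column 4: 4×3×4×5×1×10 = 2400, so the missing entry is 4800 ÷ 2400 = 2.
Column 6: 10×8×1×1×6×10 = 4800, so the missing entry is 4800 ÷ 4800 = 1.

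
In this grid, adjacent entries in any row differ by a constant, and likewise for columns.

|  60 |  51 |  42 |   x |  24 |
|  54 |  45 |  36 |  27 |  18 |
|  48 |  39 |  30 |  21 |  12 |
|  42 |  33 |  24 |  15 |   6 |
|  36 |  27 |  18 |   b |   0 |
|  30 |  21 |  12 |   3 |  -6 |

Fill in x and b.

x = 33, b = 9

Along each row the entries change by -9 per step; down each column they change by -6.
Row 1: from 60 at column 1, stepping by -9 to column 4 gives 33.
Row 5: from 36 at column 1, stepping by -9 to column 4 gives 9.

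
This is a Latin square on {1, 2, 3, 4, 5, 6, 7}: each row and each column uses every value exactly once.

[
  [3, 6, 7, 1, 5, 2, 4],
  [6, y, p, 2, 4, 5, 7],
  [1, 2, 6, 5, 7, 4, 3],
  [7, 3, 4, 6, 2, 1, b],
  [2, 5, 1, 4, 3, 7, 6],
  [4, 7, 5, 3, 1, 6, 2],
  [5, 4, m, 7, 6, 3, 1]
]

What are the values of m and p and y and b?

For row 2, column 2: column 2 already has {2, 3, 4, 5, 6, 7}; that leaves 1.
For row 7, column 3: row 7 already has {1, 3, 4, 5, 6, 7}; that leaves 2.
For row 2, column 3: row 2 already has {1, 2, 4, 5, 6, 7}; that leaves 3.
At (row 4, col 7): row 4 already has {1, 2, 3, 4, 6, 7}, so the value is 5.

m = 2, p = 3, y = 1, b = 5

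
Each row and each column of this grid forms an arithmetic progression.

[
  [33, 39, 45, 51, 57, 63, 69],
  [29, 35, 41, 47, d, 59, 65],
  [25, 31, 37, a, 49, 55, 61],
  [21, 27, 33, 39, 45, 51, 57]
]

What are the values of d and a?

d = 53, a = 43

Along each row the entries change by 6 per step; down each column they change by -4.
Row 2: from 29 at column 1, stepping by 6 to column 5 gives 53.
Row 3: from 25 at column 1, stepping by 6 to column 4 gives 43.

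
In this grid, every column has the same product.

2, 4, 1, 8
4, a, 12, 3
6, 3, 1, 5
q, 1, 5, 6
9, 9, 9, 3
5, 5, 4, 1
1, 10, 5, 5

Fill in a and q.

Columns 3 and 4 each multiply to 10800, so every column has product 10800.
Column 2: 4×3×1×9×5×10 = 5400, so the missing entry is 10800 ÷ 5400 = 2.
Column 1: 2×4×6×9×5×1 = 2160, so the missing entry is 10800 ÷ 2160 = 5.

a = 2, q = 5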